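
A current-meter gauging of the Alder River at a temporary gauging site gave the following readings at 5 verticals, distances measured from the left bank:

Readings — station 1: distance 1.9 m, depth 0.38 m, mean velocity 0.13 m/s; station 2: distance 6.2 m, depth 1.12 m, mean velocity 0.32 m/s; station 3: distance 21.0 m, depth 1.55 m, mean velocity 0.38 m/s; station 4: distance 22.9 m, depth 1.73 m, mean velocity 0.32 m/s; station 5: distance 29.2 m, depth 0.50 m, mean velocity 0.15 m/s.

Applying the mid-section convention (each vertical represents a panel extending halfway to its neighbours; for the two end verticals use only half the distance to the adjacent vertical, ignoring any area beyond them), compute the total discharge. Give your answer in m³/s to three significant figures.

w_1 = (6.2 − 1.9)/2 = 2.15 m; q_1 = 0.13 × 0.38 × 2.15 = 0.1062 m³/s
w_2 = (21.0 − 1.9)/2 = 9.55 m; q_2 = 0.32 × 1.12 × 9.55 = 3.423 m³/s
w_3 = (22.9 − 6.2)/2 = 8.35 m; q_3 = 0.38 × 1.55 × 8.35 = 4.918 m³/s
w_4 = (29.2 − 21.0)/2 = 4.1 m; q_4 = 0.32 × 1.73 × 4.1 = 2.270 m³/s
w_5 = (29.2 − 22.9)/2 = 3.15 m; q_5 = 0.15 × 0.50 × 3.15 = 0.2363 m³/s
Q = Σ qᵢ = 10.95 m³/s

11.0 m³/s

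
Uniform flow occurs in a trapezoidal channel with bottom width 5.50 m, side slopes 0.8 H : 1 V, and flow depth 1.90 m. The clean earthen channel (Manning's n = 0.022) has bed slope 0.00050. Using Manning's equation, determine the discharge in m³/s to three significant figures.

A = (b + z·y)·y = (5.50 + 0.8×1.90)×1.90 = 13.34 m²
P = b + 2y√(1+z²) = 5.50 + 2×1.90×√(1+0.8²) = 10.37 m
R = A/P = 13.34/10.37 = 1.287 m
Q = (1/n)·A·R^(2/3)·S^(1/2) = (1/0.022) × 13.34 × 1.287^(2/3) × 0.00050^(1/2) = 16.04 m³/s

16.0 m³/s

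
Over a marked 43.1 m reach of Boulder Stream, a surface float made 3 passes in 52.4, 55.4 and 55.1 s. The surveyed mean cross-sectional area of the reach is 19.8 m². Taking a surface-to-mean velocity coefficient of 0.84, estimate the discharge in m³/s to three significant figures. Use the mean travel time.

t̄ = (52.4 + 55.4 + 55.1) / 3 = 54.3 s
v_surface = L / t̄ = 43.1 / 54.3 = 0.7937 m/s
v_mean = 0.84 × 0.7937 = 0.6667 m/s
Q = A × v_mean = 19.8 × 0.6667 = 13.20 m³/s

13.2 m³/s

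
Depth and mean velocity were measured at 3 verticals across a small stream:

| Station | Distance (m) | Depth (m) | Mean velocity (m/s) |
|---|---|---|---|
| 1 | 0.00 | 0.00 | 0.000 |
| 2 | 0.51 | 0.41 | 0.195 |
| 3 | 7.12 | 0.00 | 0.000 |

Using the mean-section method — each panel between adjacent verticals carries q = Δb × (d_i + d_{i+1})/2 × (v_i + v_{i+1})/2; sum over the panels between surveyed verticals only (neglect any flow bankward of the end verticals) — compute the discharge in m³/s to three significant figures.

0.142 m³/s

Panel 1-2: Δb = 0.51 m, d̄ = (0.00+0.41)/2 = 0.205, v̄ = (0.000+0.195)/2 = 0.0975 → q = 0.51×0.205×0.0975 = 0.01019 m³/s
Panel 2-3: Δb = 6.61 m, d̄ = (0.41+0.00)/2 = 0.205, v̄ = (0.195+0.000)/2 = 0.0975 → q = 6.61×0.205×0.0975 = 0.1321 m³/s
Q = Σ q = 0.1423 m³/s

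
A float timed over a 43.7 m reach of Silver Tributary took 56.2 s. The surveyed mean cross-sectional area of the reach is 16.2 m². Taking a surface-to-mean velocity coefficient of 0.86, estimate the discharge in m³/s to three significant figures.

v_surface = L / t̄ = 43.7 / 56.2 = 0.7776 m/s
v_mean = 0.86 × 0.7776 = 0.6687 m/s
Q = A × v_mean = 16.2 × 0.6687 = 10.83 m³/s

10.8 m³/s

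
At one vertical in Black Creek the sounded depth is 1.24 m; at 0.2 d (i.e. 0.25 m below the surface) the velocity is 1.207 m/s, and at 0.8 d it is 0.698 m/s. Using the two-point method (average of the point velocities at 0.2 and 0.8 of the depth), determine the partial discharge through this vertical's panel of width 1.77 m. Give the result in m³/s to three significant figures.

v̄ = (1.207 + 0.698) / 2 = 0.9525 m/s
q = v̄ × d × w = 0.9525 × 1.24 × 1.77 = 2.091 m³/s

2.09 m³/s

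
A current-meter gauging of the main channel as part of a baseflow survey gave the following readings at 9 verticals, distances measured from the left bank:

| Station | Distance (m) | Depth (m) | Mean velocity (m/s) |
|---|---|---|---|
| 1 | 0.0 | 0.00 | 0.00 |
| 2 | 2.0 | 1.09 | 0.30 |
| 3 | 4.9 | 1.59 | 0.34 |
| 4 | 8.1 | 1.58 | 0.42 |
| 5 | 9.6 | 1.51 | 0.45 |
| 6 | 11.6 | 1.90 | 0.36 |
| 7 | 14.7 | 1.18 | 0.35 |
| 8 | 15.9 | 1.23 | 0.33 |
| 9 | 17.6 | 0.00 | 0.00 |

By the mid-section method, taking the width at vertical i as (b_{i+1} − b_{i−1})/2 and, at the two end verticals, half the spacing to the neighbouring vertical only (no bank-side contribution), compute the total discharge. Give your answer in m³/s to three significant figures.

w_2 = (4.9 − 0.0)/2 = 2.45 m; q_2 = 0.30 × 1.09 × 2.45 = 0.8012 m³/s
w_3 = (8.1 − 2.0)/2 = 3.05 m; q_3 = 0.34 × 1.59 × 3.05 = 1.649 m³/s
w_4 = (9.6 − 4.9)/2 = 2.35 m; q_4 = 0.42 × 1.58 × 2.35 = 1.559 m³/s
w_5 = (11.6 − 8.1)/2 = 1.75 m; q_5 = 0.45 × 1.51 × 1.75 = 1.189 m³/s
w_6 = (14.7 − 9.6)/2 = 2.55 m; q_6 = 0.36 × 1.90 × 2.55 = 1.744 m³/s
w_7 = (15.9 − 11.6)/2 = 2.15 m; q_7 = 0.35 × 1.18 × 2.15 = 0.8880 m³/s
w_8 = (17.6 − 14.7)/2 = 1.45 m; q_8 = 0.33 × 1.23 × 1.45 = 0.5886 m³/s
Stations 1, 9 contribute zero (depth or velocity is 0).
Q = Σ qᵢ = 8.419 m³/s

8.42 m³/s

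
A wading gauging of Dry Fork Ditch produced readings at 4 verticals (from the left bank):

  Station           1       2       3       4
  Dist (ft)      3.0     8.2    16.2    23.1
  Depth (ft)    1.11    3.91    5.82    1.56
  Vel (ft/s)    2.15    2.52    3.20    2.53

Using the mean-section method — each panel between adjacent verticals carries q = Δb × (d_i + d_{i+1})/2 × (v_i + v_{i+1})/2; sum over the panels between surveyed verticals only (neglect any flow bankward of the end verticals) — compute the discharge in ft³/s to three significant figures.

215 ft³/s

Panel 1-2: Δb = 5.2 ft, d̄ = (1.11+3.91)/2 = 2.51, v̄ = (2.15+2.52)/2 = 2.335 → q = 5.2×2.51×2.335 = 30.48 ft³/s
Panel 2-3: Δb = 8 ft, d̄ = (3.91+5.82)/2 = 4.865, v̄ = (2.52+3.20)/2 = 2.86 → q = 8×4.865×2.86 = 111.3 ft³/s
Panel 3-4: Δb = 6.9 ft, d̄ = (5.82+1.56)/2 = 3.69, v̄ = (3.20+2.53)/2 = 2.865 → q = 6.9×3.69×2.865 = 72.95 ft³/s
Q = Σ q = 214.7 ft³/s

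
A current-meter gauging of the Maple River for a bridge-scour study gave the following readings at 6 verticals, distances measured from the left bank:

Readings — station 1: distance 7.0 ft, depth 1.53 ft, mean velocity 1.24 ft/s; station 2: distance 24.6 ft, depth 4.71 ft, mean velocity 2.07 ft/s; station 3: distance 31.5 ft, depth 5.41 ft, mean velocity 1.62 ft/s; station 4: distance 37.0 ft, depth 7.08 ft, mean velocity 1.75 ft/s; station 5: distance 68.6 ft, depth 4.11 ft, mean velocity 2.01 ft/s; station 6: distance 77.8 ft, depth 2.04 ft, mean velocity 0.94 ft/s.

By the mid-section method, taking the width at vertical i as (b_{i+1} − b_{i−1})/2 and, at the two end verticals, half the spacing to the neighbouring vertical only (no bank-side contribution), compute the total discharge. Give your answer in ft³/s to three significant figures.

598 ft³/s

w_1 = (24.6 − 7.0)/2 = 8.8 ft; q_1 = 1.24 × 1.53 × 8.8 = 16.70 ft³/s
w_2 = (31.5 − 7.0)/2 = 12.25 ft; q_2 = 2.07 × 4.71 × 12.25 = 119.4 ft³/s
w_3 = (37.0 − 24.6)/2 = 6.2 ft; q_3 = 1.62 × 5.41 × 6.2 = 54.34 ft³/s
w_4 = (68.6 − 31.5)/2 = 18.55 ft; q_4 = 1.75 × 7.08 × 18.55 = 229.8 ft³/s
w_5 = (77.8 − 37.0)/2 = 20.4 ft; q_5 = 2.01 × 4.11 × 20.4 = 168.5 ft³/s
w_6 = (77.8 − 68.6)/2 = 4.6 ft; q_6 = 0.94 × 2.04 × 4.6 = 8.821 ft³/s
Q = Σ qᵢ = 597.6 ft³/s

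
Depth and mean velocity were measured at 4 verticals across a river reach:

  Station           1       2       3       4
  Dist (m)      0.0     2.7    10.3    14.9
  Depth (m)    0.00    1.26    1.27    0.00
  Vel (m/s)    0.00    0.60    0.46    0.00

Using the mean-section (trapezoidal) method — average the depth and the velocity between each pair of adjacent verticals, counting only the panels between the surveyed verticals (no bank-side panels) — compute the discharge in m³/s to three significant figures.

6.28 m³/s

Panel 1-2: Δb = 2.7 m, d̄ = (0.00+1.26)/2 = 0.63, v̄ = (0.00+0.60)/2 = 0.3 → q = 2.7×0.63×0.3 = 0.5103 m³/s
Panel 2-3: Δb = 7.6 m, d̄ = (1.26+1.27)/2 = 1.265, v̄ = (0.60+0.46)/2 = 0.53 → q = 7.6×1.265×0.53 = 5.095 m³/s
Panel 3-4: Δb = 4.6 m, d̄ = (1.27+0.00)/2 = 0.635, v̄ = (0.46+0.00)/2 = 0.23 → q = 4.6×0.635×0.23 = 0.6718 m³/s
Q = Σ q = 6.278 m³/s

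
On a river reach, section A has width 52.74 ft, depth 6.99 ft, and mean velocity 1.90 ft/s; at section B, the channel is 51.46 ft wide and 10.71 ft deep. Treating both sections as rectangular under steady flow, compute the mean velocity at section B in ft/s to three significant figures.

Q = A₁V₁ = (52.74×6.99) × 1.90 = 700.4 ft³/s
A₂ = 51.46 × 10.71 = 551.1 ft²
V₂ = Q/A₂ = 700.4/551.1 = 1.271 ft/s

1.27 ft/s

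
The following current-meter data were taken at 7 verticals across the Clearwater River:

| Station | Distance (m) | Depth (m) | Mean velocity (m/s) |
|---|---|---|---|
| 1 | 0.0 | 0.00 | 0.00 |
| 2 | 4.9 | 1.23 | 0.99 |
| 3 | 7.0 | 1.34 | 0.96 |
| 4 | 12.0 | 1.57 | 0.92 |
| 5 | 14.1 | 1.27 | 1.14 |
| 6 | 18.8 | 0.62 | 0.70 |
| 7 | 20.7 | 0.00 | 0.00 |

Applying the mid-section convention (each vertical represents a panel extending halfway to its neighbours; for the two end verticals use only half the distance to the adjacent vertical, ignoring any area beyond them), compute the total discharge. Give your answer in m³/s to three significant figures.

w_2 = (7.0 − 0.0)/2 = 3.5 m; q_2 = 0.99 × 1.23 × 3.5 = 4.262 m³/s
w_3 = (12.0 − 4.9)/2 = 3.55 m; q_3 = 0.96 × 1.34 × 3.55 = 4.567 m³/s
w_4 = (14.1 − 7.0)/2 = 3.55 m; q_4 = 0.92 × 1.57 × 3.55 = 5.128 m³/s
w_5 = (18.8 − 12.0)/2 = 3.4 m; q_5 = 1.14 × 1.27 × 3.4 = 4.923 m³/s
w_6 = (20.7 − 14.1)/2 = 3.3 m; q_6 = 0.70 × 0.62 × 3.3 = 1.432 m³/s
Stations 1, 7 contribute zero (depth or velocity is 0).
Q = Σ qᵢ = 20.31 m³/s

20.3 m³/s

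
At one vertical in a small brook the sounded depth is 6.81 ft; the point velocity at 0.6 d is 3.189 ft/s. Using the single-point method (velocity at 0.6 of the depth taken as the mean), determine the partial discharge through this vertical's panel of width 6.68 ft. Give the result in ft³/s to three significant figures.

145 ft³/s

v̄ = v₀.₆ = 3.189 ft/s
q = v̄ × d × w = 3.189 × 6.81 × 6.68 = 145.1 ft³/s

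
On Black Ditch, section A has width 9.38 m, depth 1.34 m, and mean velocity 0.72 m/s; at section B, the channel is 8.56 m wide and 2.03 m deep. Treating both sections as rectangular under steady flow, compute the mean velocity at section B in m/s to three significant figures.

Q = A₁V₁ = (9.38×1.34) × 0.72 = 9.050 m³/s
A₂ = 8.56 × 2.03 = 17.38 m²
V₂ = Q/A₂ = 9.050/17.38 = 0.5208 m/s

0.521 m/s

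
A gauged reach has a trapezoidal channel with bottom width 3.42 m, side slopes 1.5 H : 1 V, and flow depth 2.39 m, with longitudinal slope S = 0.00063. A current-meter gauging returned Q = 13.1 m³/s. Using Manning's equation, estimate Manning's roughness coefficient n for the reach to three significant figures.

0.0400

A = (b + z·y)·y = (3.42 + 1.5×2.39)×2.39 = 16.74 m²
P = b + 2y√(1+z²) = 3.42 + 2×2.39×√(1+1.5²) = 12.04 m
R = A/P = 16.74/12.04 = 1.391 m
n = (1/Q)·A·R^(2/3)·S^(1/2) = (1/13.1) × 16.74 × 1.246 × 0.02510 = 0.03997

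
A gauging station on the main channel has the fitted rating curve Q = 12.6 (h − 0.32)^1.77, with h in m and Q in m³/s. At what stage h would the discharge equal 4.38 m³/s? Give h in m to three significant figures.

0.870 m

h − h₀ = (Q/C)^(1/b) = (4.38/12.6)^(1/1.77) = 0.5505 m
h = 0.32 + 0.5505 = 0.8705 m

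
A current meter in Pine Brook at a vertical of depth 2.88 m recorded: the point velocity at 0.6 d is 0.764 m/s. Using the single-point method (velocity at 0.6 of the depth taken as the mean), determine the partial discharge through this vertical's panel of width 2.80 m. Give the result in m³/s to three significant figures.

v̄ = v₀.₆ = 0.764 m/s
q = v̄ × d × w = 0.7640 × 2.88 × 2.80 = 6.161 m³/s

6.16 m³/s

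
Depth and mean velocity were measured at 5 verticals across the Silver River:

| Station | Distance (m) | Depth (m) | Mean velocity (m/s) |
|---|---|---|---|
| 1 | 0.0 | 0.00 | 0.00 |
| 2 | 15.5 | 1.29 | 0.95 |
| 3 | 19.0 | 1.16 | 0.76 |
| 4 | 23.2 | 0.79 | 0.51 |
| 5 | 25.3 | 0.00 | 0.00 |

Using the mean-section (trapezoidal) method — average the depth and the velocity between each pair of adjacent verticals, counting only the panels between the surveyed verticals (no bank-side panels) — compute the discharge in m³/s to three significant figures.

Panel 1-2: Δb = 15.5 m, d̄ = (0.00+1.29)/2 = 0.645, v̄ = (0.00+0.95)/2 = 0.475 → q = 15.5×0.645×0.475 = 4.749 m³/s
Panel 2-3: Δb = 3.5 m, d̄ = (1.29+1.16)/2 = 1.225, v̄ = (0.95+0.76)/2 = 0.855 → q = 3.5×1.225×0.855 = 3.666 m³/s
Panel 3-4: Δb = 4.2 m, d̄ = (1.16+0.79)/2 = 0.975, v̄ = (0.76+0.51)/2 = 0.635 → q = 4.2×0.975×0.635 = 2.600 m³/s
Panel 4-5: Δb = 2.1 m, d̄ = (0.79+0.00)/2 = 0.395, v̄ = (0.51+0.00)/2 = 0.255 → q = 2.1×0.395×0.255 = 0.2115 m³/s
Q = Σ q = 11.23 m³/s

11.2 m³/s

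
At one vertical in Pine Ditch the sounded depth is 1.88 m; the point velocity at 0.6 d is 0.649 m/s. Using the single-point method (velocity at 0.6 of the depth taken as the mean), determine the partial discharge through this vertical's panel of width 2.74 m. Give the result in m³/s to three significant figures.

v̄ = v₀.₆ = 0.649 m/s
q = v̄ × d × w = 0.6490 × 1.88 × 2.74 = 3.343 m³/s

3.34 m³/s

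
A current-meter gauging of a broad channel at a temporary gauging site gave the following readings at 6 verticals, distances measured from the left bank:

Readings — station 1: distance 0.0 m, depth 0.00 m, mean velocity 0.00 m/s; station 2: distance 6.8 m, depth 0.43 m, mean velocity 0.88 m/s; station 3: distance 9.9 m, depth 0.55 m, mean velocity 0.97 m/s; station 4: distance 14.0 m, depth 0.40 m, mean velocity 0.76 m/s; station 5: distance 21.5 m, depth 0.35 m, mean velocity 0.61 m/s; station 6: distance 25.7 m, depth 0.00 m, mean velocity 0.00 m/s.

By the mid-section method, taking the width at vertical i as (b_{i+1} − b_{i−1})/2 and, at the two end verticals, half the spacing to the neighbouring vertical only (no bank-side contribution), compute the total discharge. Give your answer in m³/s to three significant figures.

w_2 = (9.9 − 0.0)/2 = 4.95 m; q_2 = 0.88 × 0.43 × 4.95 = 1.873 m³/s
w_3 = (14.0 − 6.8)/2 = 3.6 m; q_3 = 0.97 × 0.55 × 3.6 = 1.921 m³/s
w_4 = (21.5 − 9.9)/2 = 5.8 m; q_4 = 0.76 × 0.40 × 5.8 = 1.763 m³/s
w_5 = (25.7 − 14.0)/2 = 5.85 m; q_5 = 0.61 × 0.35 × 5.85 = 1.249 m³/s
Stations 1, 6 contribute zero (depth or velocity is 0).
Q = Σ qᵢ = 6.806 m³/s

6.81 m³/s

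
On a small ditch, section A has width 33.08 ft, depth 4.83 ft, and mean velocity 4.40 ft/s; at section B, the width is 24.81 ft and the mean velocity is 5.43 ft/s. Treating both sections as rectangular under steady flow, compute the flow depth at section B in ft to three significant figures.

5.22 ft

Q = A₁V₁ = (33.08×4.83) × 4.40 = 703.0 ft³/s
d₂ = Q/(b₂ V₂) = 703.0/(24.81×5.43) = 5.218 ft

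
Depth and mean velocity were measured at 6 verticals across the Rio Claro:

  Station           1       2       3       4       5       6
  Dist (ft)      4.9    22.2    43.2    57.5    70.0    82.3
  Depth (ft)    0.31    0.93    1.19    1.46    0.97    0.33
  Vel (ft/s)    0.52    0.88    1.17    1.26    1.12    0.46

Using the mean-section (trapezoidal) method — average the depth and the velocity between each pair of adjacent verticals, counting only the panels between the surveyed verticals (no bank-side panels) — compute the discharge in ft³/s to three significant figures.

77.7 ft³/s

Panel 1-2: Δb = 17.3 ft, d̄ = (0.31+0.93)/2 = 0.62, v̄ = (0.52+0.88)/2 = 0.7 → q = 17.3×0.62×0.7 = 7.508 ft³/s
Panel 2-3: Δb = 21 ft, d̄ = (0.93+1.19)/2 = 1.06, v̄ = (0.88+1.17)/2 = 1.025 → q = 21×1.06×1.025 = 22.82 ft³/s
Panel 3-4: Δb = 14.3 ft, d̄ = (1.19+1.46)/2 = 1.325, v̄ = (1.17+1.26)/2 = 1.215 → q = 14.3×1.325×1.215 = 23.02 ft³/s
Panel 4-5: Δb = 12.5 ft, d̄ = (1.46+0.97)/2 = 1.215, v̄ = (1.26+1.12)/2 = 1.19 → q = 12.5×1.215×1.19 = 18.07 ft³/s
Panel 5-6: Δb = 12.3 ft, d̄ = (0.97+0.33)/2 = 0.65, v̄ = (1.12+0.46)/2 = 0.79 → q = 12.3×0.65×0.79 = 6.316 ft³/s
Q = Σ q = 77.74 ft³/s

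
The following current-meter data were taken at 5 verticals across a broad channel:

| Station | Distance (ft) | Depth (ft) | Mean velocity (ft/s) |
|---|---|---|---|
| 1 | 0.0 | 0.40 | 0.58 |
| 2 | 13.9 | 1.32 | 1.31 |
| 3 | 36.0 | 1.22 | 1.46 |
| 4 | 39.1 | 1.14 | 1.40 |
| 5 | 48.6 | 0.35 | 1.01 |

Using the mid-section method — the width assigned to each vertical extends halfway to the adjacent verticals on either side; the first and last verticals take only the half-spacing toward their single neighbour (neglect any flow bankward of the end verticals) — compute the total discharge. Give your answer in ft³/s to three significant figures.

66.9 ft³/s

w_1 = (13.9 − 0.0)/2 = 6.95 ft; q_1 = 0.58 × 0.40 × 6.95 = 1.612 ft³/s
w_2 = (36.0 − 0.0)/2 = 18 ft; q_2 = 1.31 × 1.32 × 18 = 31.13 ft³/s
w_3 = (39.1 − 13.9)/2 = 12.6 ft; q_3 = 1.46 × 1.22 × 12.6 = 22.44 ft³/s
w_4 = (48.6 − 36.0)/2 = 6.3 ft; q_4 = 1.40 × 1.14 × 6.3 = 10.05 ft³/s
w_5 = (48.6 − 39.1)/2 = 4.75 ft; q_5 = 1.01 × 0.35 × 4.75 = 1.679 ft³/s
Q = Σ qᵢ = 66.92 ft³/s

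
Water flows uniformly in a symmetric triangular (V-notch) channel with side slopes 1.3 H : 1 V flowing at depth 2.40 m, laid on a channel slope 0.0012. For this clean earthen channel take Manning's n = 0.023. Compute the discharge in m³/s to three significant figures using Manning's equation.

A = z·y² = 1.3×2.40² = 7.488 m²
P = 2y√(1+z²) = 2×2.40×√(1+1.3²) = 7.873 m
R = A/P = 7.488/7.873 = 0.9511 m
Q = (1/n)·A·R^(2/3)·S^(1/2) = (1/0.023) × 7.488 × 0.9511^(2/3) × 0.0012^(1/2) = 10.91 m³/s

10.9 m³/s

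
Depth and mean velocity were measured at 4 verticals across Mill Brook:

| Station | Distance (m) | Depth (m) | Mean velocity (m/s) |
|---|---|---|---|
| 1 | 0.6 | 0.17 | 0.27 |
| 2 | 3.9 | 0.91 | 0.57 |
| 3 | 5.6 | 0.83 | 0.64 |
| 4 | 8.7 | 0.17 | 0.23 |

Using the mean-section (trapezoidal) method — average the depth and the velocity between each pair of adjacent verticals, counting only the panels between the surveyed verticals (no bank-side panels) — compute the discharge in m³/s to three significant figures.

Panel 1-2: Δb = 3.3 m, d̄ = (0.17+0.91)/2 = 0.54, v̄ = (0.27+0.57)/2 = 0.42 → q = 3.3×0.54×0.42 = 0.7484 m³/s
Panel 2-3: Δb = 1.7 m, d̄ = (0.91+0.83)/2 = 0.87, v̄ = (0.57+0.64)/2 = 0.605 → q = 1.7×0.87×0.605 = 0.8948 m³/s
Panel 3-4: Δb = 3.1 m, d̄ = (0.83+0.17)/2 = 0.5, v̄ = (0.64+0.23)/2 = 0.435 → q = 3.1×0.5×0.435 = 0.6743 m³/s
Q = Σ q = 2.317 m³/s

2.32 m³/s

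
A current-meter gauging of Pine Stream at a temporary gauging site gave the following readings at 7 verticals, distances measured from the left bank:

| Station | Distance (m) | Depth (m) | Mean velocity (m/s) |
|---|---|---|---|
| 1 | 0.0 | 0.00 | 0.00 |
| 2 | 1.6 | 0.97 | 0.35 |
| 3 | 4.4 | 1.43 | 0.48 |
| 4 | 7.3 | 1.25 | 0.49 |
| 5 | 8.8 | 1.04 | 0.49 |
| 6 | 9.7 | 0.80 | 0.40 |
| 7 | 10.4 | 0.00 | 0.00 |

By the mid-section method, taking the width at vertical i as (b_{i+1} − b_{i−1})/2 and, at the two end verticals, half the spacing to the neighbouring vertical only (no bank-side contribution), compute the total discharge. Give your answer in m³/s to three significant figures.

w_2 = (4.4 − 0.0)/2 = 2.2 m; q_2 = 0.35 × 0.97 × 2.2 = 0.7469 m³/s
w_3 = (7.3 − 1.6)/2 = 2.85 m; q_3 = 0.48 × 1.43 × 2.85 = 1.956 m³/s
w_4 = (8.8 − 4.4)/2 = 2.2 m; q_4 = 0.49 × 1.25 × 2.2 = 1.348 m³/s
w_5 = (9.7 − 7.3)/2 = 1.2 m; q_5 = 0.49 × 1.04 × 1.2 = 0.6115 m³/s
w_6 = (10.4 − 8.8)/2 = 0.8 m; q_6 = 0.40 × 0.80 × 0.8 = 0.2560 m³/s
Stations 1, 7 contribute zero (depth or velocity is 0).
Q = Σ qᵢ = 4.918 m³/s

4.92 m³/s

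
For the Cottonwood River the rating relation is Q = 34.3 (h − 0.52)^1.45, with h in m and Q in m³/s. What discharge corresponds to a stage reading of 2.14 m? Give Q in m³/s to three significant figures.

69.0 m³/s

Q = 34.3 × (2.14 − 0.52)^1.45 = 34.3 × 1.62^1.45 = 69.04 m³/s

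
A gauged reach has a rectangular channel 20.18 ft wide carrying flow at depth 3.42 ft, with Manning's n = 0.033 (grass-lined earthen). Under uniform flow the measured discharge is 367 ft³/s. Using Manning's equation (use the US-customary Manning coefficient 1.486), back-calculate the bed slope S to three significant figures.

A = b·y = 20.18 × 3.42 = 69.02 ft²
P = b + 2y = 20.18 + 2×3.42 = 27.02 ft
R = A/P = 69.02/27.02 = 2.554 ft
S = (Q·n / (1.486·A·R^(2/3)))² = (367×0.033 / (1.486×69.02×1.869))² = 0.003994

0.00399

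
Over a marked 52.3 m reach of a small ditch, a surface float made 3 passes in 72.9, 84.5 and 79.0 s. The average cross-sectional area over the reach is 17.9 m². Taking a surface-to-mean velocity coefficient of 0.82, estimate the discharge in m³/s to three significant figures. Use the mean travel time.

t̄ = (72.9 + 84.5 + 79.0) / 3 = 78.8 s
v_surface = L / t̄ = 52.3 / 78.8 = 0.6637 m/s
v_mean = 0.82 × 0.6637 = 0.5442 m/s
Q = A × v_mean = 17.9 × 0.5442 = 9.742 m³/s

9.74 m³/s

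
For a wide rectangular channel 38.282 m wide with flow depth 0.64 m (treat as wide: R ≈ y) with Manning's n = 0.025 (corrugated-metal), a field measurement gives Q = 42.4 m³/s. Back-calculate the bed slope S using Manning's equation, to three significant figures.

0.00339

A = b·y = 38.282 × 0.64 = 24.50 m²
Wide channel: R ≈ y = 0.64 m
S = (Q·n / (1·A·R^(2/3)))² = (42.4×0.025 / (1×24.50×0.7427))² = 0.003394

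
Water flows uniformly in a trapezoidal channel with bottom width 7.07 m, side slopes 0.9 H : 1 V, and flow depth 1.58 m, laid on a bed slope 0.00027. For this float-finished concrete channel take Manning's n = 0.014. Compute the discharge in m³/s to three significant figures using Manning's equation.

17.6 m³/s

A = (b + z·y)·y = (7.07 + 0.9×1.58)×1.58 = 13.42 m²
P = b + 2y√(1+z²) = 7.07 + 2×1.58×√(1+0.9²) = 11.32 m
R = A/P = 13.42/11.32 = 1.185 m
Q = (1/n)·A·R^(2/3)·S^(1/2) = (1/0.014) × 13.42 × 1.185^(2/3) × 0.00027^(1/2) = 17.64 m³/s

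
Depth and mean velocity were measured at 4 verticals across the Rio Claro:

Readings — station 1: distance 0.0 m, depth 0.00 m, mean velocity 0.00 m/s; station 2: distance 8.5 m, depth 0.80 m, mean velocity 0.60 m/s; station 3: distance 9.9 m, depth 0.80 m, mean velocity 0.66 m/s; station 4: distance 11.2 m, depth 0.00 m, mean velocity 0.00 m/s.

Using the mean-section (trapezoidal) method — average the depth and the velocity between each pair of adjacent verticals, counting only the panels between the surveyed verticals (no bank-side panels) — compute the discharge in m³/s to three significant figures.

1.90 m³/s

Panel 1-2: Δb = 8.5 m, d̄ = (0.00+0.80)/2 = 0.4, v̄ = (0.00+0.60)/2 = 0.3 → q = 8.5×0.4×0.3 = 1.020 m³/s
Panel 2-3: Δb = 1.4 m, d̄ = (0.80+0.80)/2 = 0.8, v̄ = (0.60+0.66)/2 = 0.63 → q = 1.4×0.8×0.63 = 0.7056 m³/s
Panel 3-4: Δb = 1.3 m, d̄ = (0.80+0.00)/2 = 0.4, v̄ = (0.66+0.00)/2 = 0.33 → q = 1.3×0.4×0.33 = 0.1716 m³/s
Q = Σ q = 1.897 m³/s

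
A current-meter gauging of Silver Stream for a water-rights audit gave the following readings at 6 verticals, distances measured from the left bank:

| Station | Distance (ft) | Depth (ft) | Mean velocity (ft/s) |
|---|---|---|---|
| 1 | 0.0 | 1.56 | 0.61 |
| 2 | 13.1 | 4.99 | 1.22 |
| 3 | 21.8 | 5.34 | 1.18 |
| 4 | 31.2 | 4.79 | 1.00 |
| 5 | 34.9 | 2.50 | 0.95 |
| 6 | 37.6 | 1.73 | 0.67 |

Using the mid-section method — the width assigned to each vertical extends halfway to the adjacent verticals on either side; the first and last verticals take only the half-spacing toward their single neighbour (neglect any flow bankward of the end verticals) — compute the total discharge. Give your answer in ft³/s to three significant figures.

w_1 = (13.1 − 0.0)/2 = 6.55 ft; q_1 = 0.61 × 1.56 × 6.55 = 6.233 ft³/s
w_2 = (21.8 − 0.0)/2 = 10.9 ft; q_2 = 1.22 × 4.99 × 10.9 = 66.36 ft³/s
w_3 = (31.2 − 13.1)/2 = 9.05 ft; q_3 = 1.18 × 5.34 × 9.05 = 57.03 ft³/s
w_4 = (34.9 − 21.8)/2 = 6.55 ft; q_4 = 1.00 × 4.79 × 6.55 = 31.37 ft³/s
w_5 = (37.6 − 31.2)/2 = 3.2 ft; q_5 = 0.95 × 2.50 × 3.2 = 7.600 ft³/s
w_6 = (37.6 − 34.9)/2 = 1.35 ft; q_6 = 0.67 × 1.73 × 1.35 = 1.565 ft³/s
Q = Σ qᵢ = 170.2 ft³/s

170 ft³/s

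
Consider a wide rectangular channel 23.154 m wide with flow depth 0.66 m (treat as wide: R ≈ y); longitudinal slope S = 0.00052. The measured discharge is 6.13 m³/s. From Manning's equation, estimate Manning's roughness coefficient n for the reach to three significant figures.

A = b·y = 23.154 × 0.66 = 15.28 m²
Wide channel: R ≈ y = 0.66 m
n = (1/Q)·A·R^(2/3)·S^(1/2) = (1/6.13) × 15.28 × 0.7580 × 0.02280 = 0.04309

0.0431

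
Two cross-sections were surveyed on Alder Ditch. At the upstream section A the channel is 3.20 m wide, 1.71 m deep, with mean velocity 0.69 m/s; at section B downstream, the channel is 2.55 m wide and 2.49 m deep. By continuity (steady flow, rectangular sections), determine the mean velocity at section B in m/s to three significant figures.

Q = A₁V₁ = (3.20×1.71) × 0.69 = 3.776 m³/s
A₂ = 2.55 × 2.49 = 6.350 m²
V₂ = Q/A₂ = 3.776/6.350 = 0.5946 m/s

0.595 m/s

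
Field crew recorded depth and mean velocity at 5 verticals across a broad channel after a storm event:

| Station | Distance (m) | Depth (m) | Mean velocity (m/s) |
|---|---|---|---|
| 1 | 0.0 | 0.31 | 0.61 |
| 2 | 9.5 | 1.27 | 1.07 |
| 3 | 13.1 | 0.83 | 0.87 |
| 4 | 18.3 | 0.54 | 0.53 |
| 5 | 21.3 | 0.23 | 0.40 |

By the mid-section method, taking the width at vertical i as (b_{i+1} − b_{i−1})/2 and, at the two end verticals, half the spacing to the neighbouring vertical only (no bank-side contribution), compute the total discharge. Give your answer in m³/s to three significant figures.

w_1 = (9.5 − 0.0)/2 = 4.75 m; q_1 = 0.61 × 0.31 × 4.75 = 0.8982 m³/s
w_2 = (13.1 − 0.0)/2 = 6.55 m; q_2 = 1.07 × 1.27 × 6.55 = 8.901 m³/s
w_3 = (18.3 − 9.5)/2 = 4.4 m; q_3 = 0.87 × 0.83 × 4.4 = 3.177 m³/s
w_4 = (21.3 − 13.1)/2 = 4.1 m; q_4 = 0.53 × 0.54 × 4.1 = 1.173 m³/s
w_5 = (21.3 − 18.3)/2 = 1.5 m; q_5 = 0.40 × 0.23 × 1.5 = 0.1380 m³/s
Q = Σ qᵢ = 14.29 m³/s

14.3 m³/s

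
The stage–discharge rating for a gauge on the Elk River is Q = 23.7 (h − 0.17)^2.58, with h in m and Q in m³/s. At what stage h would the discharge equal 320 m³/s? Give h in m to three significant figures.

h − h₀ = (Q/C)^(1/b) = (320/23.7)^(1/2.58) = 2.742 m
h = 0.17 + 2.742 = 2.912 m

2.91 m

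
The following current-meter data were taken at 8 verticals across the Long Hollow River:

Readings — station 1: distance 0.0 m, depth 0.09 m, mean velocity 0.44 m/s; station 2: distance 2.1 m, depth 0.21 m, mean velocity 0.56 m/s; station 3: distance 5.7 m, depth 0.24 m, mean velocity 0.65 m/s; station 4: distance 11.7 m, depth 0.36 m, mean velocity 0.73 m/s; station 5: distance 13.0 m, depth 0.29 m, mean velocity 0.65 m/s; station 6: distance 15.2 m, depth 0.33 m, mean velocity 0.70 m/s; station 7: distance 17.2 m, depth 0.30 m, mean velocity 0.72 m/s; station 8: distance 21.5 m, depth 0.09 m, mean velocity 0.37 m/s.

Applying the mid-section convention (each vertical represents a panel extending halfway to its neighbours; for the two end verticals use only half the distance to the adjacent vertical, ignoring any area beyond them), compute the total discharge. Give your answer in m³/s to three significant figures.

w_1 = (2.1 − 0.0)/2 = 1.05 m; q_1 = 0.44 × 0.09 × 1.05 = 0.04158 m³/s
w_2 = (5.7 − 0.0)/2 = 2.85 m; q_2 = 0.56 × 0.21 × 2.85 = 0.3352 m³/s
w_3 = (11.7 − 2.1)/2 = 4.8 m; q_3 = 0.65 × 0.24 × 4.8 = 0.7488 m³/s
w_4 = (13.0 − 5.7)/2 = 3.65 m; q_4 = 0.73 × 0.36 × 3.65 = 0.9592 m³/s
w_5 = (15.2 − 11.7)/2 = 1.75 m; q_5 = 0.65 × 0.29 × 1.75 = 0.3299 m³/s
w_6 = (17.2 − 13.0)/2 = 2.1 m; q_6 = 0.70 × 0.33 × 2.1 = 0.4851 m³/s
w_7 = (21.5 − 15.2)/2 = 3.15 m; q_7 = 0.72 × 0.30 × 3.15 = 0.6804 m³/s
w_8 = (21.5 − 17.2)/2 = 2.15 m; q_8 = 0.37 × 0.09 × 2.15 = 0.07160 m³/s
Q = Σ qᵢ = 3.652 m³/s

3.65 m³/s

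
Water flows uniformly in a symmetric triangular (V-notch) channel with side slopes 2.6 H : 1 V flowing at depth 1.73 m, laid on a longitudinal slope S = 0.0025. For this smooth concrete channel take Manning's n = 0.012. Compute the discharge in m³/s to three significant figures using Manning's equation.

A = z·y² = 2.6×1.73² = 7.782 m²
P = 2y√(1+z²) = 2×1.73×√(1+2.6²) = 9.638 m
R = A/P = 7.782/9.638 = 0.8073 m
Q = (1/n)·A·R^(2/3)·S^(1/2) = (1/0.012) × 7.782 × 0.8073^(2/3) × 0.0025^(1/2) = 28.11 m³/s

28.1 m³/s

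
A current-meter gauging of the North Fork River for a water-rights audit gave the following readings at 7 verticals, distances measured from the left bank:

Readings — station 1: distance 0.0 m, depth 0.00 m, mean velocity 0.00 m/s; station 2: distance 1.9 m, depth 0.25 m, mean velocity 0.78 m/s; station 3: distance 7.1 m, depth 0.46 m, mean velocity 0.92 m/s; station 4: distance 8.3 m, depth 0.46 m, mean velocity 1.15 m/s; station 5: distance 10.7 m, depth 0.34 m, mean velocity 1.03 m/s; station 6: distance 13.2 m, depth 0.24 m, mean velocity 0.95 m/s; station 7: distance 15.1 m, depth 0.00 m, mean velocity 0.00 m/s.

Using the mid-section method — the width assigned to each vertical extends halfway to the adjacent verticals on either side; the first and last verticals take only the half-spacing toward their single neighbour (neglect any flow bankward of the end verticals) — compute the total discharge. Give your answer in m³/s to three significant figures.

4.36 m³/s

w_2 = (7.1 − 0.0)/2 = 3.55 m; q_2 = 0.78 × 0.25 × 3.55 = 0.6923 m³/s
w_3 = (8.3 − 1.9)/2 = 3.2 m; q_3 = 0.92 × 0.46 × 3.2 = 1.354 m³/s
w_4 = (10.7 − 7.1)/2 = 1.8 m; q_4 = 1.15 × 0.46 × 1.8 = 0.9522 m³/s
w_5 = (13.2 − 8.3)/2 = 2.45 m; q_5 = 1.03 × 0.34 × 2.45 = 0.8580 m³/s
w_6 = (15.1 − 10.7)/2 = 2.2 m; q_6 = 0.95 × 0.24 × 2.2 = 0.5016 m³/s
Stations 1, 7 contribute zero (depth or velocity is 0).
Q = Σ qᵢ = 4.358 m³/s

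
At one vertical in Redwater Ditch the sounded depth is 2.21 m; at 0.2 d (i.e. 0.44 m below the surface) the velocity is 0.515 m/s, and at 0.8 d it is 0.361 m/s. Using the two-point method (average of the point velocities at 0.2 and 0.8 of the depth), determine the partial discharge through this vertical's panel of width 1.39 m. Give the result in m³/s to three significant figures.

v̄ = (0.515 + 0.361) / 2 = 0.4380 m/s
q = v̄ × d × w = 0.4380 × 2.21 × 1.39 = 1.345 m³/s

1.35 m³/s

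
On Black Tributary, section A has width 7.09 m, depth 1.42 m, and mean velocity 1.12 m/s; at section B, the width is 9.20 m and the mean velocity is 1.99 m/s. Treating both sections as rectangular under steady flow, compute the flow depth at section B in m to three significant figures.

0.616 m

Q = A₁V₁ = (7.09×1.42) × 1.12 = 11.28 m³/s
d₂ = Q/(b₂ V₂) = 11.28/(9.20×1.99) = 0.6159 m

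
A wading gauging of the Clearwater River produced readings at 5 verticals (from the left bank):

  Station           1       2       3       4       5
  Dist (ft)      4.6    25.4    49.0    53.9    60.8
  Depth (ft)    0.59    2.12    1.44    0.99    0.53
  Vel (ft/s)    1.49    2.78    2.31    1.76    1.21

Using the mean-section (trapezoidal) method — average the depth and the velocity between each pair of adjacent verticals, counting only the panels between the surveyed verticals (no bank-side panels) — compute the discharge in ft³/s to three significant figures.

187 ft³/s

Panel 1-2: Δb = 20.8 ft, d̄ = (0.59+2.12)/2 = 1.355, v̄ = (1.49+2.78)/2 = 2.135 → q = 20.8×1.355×2.135 = 60.17 ft³/s
Panel 2-3: Δb = 23.6 ft, d̄ = (2.12+1.44)/2 = 1.78, v̄ = (2.78+2.31)/2 = 2.545 → q = 23.6×1.78×2.545 = 106.9 ft³/s
Panel 3-4: Δb = 4.9 ft, d̄ = (1.44+0.99)/2 = 1.215, v̄ = (2.31+1.76)/2 = 2.035 → q = 4.9×1.215×2.035 = 12.12 ft³/s
Panel 4-5: Δb = 6.9 ft, d̄ = (0.99+0.53)/2 = 0.76, v̄ = (1.76+1.21)/2 = 1.485 → q = 6.9×0.76×1.485 = 7.787 ft³/s
Q = Σ q = 187.0 ft³/s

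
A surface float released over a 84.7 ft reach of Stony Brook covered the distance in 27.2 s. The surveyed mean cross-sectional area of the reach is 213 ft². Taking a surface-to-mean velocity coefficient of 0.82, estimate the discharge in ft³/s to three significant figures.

544 ft³/s

v_surface = L / t̄ = 84.7 / 27.2 = 3.114 ft/s
v_mean = 0.82 × 3.114 = 2.553 ft/s
Q = A × v_mean = 213 × 2.553 = 543.9 ft³/s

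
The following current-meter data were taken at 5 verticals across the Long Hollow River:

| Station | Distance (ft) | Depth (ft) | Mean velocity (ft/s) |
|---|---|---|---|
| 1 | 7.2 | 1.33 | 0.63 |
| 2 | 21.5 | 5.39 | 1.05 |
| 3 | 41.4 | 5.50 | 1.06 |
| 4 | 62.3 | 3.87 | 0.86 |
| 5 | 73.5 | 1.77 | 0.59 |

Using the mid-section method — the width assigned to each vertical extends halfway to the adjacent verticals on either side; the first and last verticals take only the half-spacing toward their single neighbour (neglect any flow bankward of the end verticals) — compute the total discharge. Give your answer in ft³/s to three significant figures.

281 ft³/s

w_1 = (21.5 − 7.2)/2 = 7.15 ft; q_1 = 0.63 × 1.33 × 7.15 = 5.991 ft³/s
w_2 = (41.4 − 7.2)/2 = 17.1 ft; q_2 = 1.05 × 5.39 × 17.1 = 96.78 ft³/s
w_3 = (62.3 − 21.5)/2 = 20.4 ft; q_3 = 1.06 × 5.50 × 20.4 = 118.9 ft³/s
w_4 = (73.5 − 41.4)/2 = 16.05 ft; q_4 = 0.86 × 3.87 × 16.05 = 53.42 ft³/s
w_5 = (73.5 − 62.3)/2 = 5.6 ft; q_5 = 0.59 × 1.77 × 5.6 = 5.848 ft³/s
Q = Σ qᵢ = 281.0 ft³/s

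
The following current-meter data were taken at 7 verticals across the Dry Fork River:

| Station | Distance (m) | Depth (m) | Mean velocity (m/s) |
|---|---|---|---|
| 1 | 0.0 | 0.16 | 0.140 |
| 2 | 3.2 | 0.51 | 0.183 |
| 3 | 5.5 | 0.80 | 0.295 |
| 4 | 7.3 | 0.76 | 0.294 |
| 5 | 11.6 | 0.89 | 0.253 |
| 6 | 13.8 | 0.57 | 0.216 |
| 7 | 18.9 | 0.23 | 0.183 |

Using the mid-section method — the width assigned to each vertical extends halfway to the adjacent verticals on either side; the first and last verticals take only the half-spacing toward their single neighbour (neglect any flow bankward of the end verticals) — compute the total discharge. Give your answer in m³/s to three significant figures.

w_1 = (3.2 − 0.0)/2 = 1.6 m; q_1 = 0.140 × 0.16 × 1.6 = 0.03584 m³/s
w_2 = (5.5 − 0.0)/2 = 2.75 m; q_2 = 0.183 × 0.51 × 2.75 = 0.2567 m³/s
w_3 = (7.3 − 3.2)/2 = 2.05 m; q_3 = 0.295 × 0.80 × 2.05 = 0.4838 m³/s
w_4 = (11.6 − 5.5)/2 = 3.05 m; q_4 = 0.294 × 0.76 × 3.05 = 0.6815 m³/s
w_5 = (13.8 − 7.3)/2 = 3.25 m; q_5 = 0.253 × 0.89 × 3.25 = 0.7318 m³/s
w_6 = (18.9 − 11.6)/2 = 3.65 m; q_6 = 0.216 × 0.57 × 3.65 = 0.4494 m³/s
w_7 = (18.9 − 13.8)/2 = 2.55 m; q_7 = 0.183 × 0.23 × 2.55 = 0.1073 m³/s
Q = Σ qᵢ = 2.746 m³/s

2.75 m³/s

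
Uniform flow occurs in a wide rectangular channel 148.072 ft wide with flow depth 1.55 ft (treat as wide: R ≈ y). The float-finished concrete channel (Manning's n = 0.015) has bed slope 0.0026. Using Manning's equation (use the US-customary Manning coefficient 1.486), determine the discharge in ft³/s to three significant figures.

1550 ft³/s

A = b·y = 148.072 × 1.55 = 229.5 ft²
Wide channel: R ≈ y = 1.55 ft
Q = (1.486/n)·A·R^(2/3)·S^(1/2) = (1.486/0.015) × 229.5 × 1.550^(2/3) × 0.0026^(1/2) = 1553 ft³/s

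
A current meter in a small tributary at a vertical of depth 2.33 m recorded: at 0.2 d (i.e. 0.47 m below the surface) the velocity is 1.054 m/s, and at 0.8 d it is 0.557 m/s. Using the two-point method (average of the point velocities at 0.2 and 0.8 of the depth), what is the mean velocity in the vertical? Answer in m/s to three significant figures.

0.806 m/s

v̄ = (1.054 + 0.557) / 2 = 0.8055 m/s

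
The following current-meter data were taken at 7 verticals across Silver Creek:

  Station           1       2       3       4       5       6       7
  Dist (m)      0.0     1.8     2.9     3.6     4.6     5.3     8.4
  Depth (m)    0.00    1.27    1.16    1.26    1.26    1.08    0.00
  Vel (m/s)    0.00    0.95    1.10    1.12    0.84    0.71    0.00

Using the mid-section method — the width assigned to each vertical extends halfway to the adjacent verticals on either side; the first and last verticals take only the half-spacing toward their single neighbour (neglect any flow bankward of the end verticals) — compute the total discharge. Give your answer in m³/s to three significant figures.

w_2 = (2.9 − 0.0)/2 = 1.45 m; q_2 = 0.95 × 1.27 × 1.45 = 1.749 m³/s
w_3 = (3.6 − 1.8)/2 = 0.9 m; q_3 = 1.10 × 1.16 × 0.9 = 1.148 m³/s
w_4 = (4.6 − 2.9)/2 = 0.85 m; q_4 = 1.12 × 1.26 × 0.85 = 1.200 m³/s
w_5 = (5.3 − 3.6)/2 = 0.85 m; q_5 = 0.84 × 1.26 × 0.85 = 0.8996 m³/s
w_6 = (8.4 − 4.6)/2 = 1.9 m; q_6 = 0.71 × 1.08 × 1.9 = 1.457 m³/s
Stations 1, 7 contribute zero (depth or velocity is 0).
Q = Σ qᵢ = 6.454 m³/s

6.45 m³/s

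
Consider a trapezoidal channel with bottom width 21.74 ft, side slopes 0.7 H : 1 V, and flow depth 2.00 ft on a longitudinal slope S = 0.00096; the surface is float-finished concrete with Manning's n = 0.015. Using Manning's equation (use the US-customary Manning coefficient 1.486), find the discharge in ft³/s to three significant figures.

A = (b + z·y)·y = (21.74 + 0.7×2.00)×2.00 = 46.28 ft²
P = b + 2y√(1+z²) = 21.74 + 2×2.00×√(1+0.7²) = 26.62 ft
R = A/P = 46.28/26.62 = 1.738 ft
Q = (1.486/n)·A·R^(2/3)·S^(1/2) = (1.486/0.015) × 46.28 × 1.738^(2/3) × 0.00096^(1/2) = 205.4 ft³/s

205 ft³/s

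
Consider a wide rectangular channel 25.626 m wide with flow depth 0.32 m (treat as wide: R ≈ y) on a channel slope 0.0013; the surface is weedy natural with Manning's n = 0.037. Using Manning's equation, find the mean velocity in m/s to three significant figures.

A = b·y = 25.626 × 0.32 = 8.200 m²
Wide channel: R ≈ y = 0.32 m
Q = (1/n)·A·R^(2/3)·S^(1/2) = (1/0.037) × 8.200 × 0.3200^(2/3) × 0.0013^(1/2) = 3.739 m³/s
V = Q/A = 3.739/8.200 = 0.4559 m/s

0.456 m/s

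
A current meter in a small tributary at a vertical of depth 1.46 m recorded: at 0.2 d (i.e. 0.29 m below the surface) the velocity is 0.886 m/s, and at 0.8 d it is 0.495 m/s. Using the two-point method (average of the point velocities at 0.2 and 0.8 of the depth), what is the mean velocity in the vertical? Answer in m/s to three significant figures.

0.691 m/s

v̄ = (0.886 + 0.495) / 2 = 0.6905 m/s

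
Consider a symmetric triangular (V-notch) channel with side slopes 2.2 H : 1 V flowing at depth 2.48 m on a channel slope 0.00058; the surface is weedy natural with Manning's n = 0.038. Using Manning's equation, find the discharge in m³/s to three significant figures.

9.30 m³/s

A = z·y² = 2.2×2.48² = 13.53 m²
P = 2y√(1+z²) = 2×2.48×√(1+2.2²) = 11.99 m
R = A/P = 13.53/11.99 = 1.129 m
Q = (1/n)·A·R^(2/3)·S^(1/2) = (1/0.038) × 13.53 × 1.129^(2/3) × 0.00058^(1/2) = 9.297 m³/s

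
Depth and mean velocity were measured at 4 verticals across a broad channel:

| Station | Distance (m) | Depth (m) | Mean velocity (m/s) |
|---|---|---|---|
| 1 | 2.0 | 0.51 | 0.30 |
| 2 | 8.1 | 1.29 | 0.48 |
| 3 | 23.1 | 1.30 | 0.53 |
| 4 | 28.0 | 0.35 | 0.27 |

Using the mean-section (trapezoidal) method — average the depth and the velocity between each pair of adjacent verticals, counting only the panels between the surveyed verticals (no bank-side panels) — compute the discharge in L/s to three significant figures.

13600 L/s

Panel 1-2: Δb = 6.1 m, d̄ = (0.51+1.29)/2 = 0.9, v̄ = (0.30+0.48)/2 = 0.39 → q = 6.1×0.9×0.39 = 2.141 m³/s
Panel 2-3: Δb = 15 m, d̄ = (1.29+1.30)/2 = 1.295, v̄ = (0.48+0.53)/2 = 0.505 → q = 15×1.295×0.505 = 9.810 m³/s
Panel 3-4: Δb = 4.9 m, d̄ = (1.30+0.35)/2 = 0.825, v̄ = (0.53+0.27)/2 = 0.4 → q = 4.9×0.825×0.4 = 1.617 m³/s
Q = Σ q = 13.57 m³/s
= 13.57 × 1000 = 13570 L/s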